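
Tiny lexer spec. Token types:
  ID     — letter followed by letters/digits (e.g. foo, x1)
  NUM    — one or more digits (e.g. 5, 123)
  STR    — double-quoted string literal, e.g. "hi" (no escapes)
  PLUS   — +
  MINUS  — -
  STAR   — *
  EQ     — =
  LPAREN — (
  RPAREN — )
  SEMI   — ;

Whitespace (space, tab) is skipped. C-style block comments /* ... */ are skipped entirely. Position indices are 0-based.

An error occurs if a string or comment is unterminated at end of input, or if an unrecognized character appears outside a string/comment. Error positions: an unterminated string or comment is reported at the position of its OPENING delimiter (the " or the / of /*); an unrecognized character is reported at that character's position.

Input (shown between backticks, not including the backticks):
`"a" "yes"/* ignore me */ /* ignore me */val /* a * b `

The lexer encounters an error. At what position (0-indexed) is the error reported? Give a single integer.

pos=0: enter STRING mode
pos=0: emit STR "a" (now at pos=3)
pos=4: enter STRING mode
pos=4: emit STR "yes" (now at pos=9)
pos=9: enter COMMENT mode (saw '/*')
exit COMMENT mode (now at pos=24)
pos=25: enter COMMENT mode (saw '/*')
exit COMMENT mode (now at pos=40)
pos=40: emit ID 'val' (now at pos=43)
pos=44: enter COMMENT mode (saw '/*')
pos=44: ERROR — unterminated comment (reached EOF)

Answer: 44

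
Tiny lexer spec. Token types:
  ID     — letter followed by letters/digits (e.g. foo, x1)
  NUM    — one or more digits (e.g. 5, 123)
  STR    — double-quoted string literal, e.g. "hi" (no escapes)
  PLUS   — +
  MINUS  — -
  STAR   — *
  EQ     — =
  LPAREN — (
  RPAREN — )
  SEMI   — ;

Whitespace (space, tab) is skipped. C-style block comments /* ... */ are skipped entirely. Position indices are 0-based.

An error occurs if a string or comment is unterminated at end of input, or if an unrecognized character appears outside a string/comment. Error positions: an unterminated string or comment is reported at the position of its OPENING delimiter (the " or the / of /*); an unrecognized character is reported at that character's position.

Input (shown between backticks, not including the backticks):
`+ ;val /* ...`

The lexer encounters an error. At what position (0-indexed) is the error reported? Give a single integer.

Answer: 7

Derivation:
pos=0: emit PLUS '+'
pos=2: emit SEMI ';'
pos=3: emit ID 'val' (now at pos=6)
pos=7: enter COMMENT mode (saw '/*')
pos=7: ERROR — unterminated comment (reached EOF)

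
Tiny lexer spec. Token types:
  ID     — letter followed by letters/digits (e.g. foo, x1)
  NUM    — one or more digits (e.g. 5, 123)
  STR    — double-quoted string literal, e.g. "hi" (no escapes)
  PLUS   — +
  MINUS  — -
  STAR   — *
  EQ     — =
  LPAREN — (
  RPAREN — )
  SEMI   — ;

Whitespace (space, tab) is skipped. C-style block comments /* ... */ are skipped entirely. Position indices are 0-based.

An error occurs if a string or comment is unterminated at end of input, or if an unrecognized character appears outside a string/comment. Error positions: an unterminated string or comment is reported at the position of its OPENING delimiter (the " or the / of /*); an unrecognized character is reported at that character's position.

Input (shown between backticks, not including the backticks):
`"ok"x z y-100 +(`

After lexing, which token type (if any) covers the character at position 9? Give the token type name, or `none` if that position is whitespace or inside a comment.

pos=0: enter STRING mode
pos=0: emit STR "ok" (now at pos=4)
pos=4: emit ID 'x' (now at pos=5)
pos=6: emit ID 'z' (now at pos=7)
pos=8: emit ID 'y' (now at pos=9)
pos=9: emit MINUS '-'
pos=10: emit NUM '100' (now at pos=13)
pos=14: emit PLUS '+'
pos=15: emit LPAREN '('
DONE. 8 tokens: [STR, ID, ID, ID, MINUS, NUM, PLUS, LPAREN]
Position 9: char is '-' -> MINUS

Answer: MINUS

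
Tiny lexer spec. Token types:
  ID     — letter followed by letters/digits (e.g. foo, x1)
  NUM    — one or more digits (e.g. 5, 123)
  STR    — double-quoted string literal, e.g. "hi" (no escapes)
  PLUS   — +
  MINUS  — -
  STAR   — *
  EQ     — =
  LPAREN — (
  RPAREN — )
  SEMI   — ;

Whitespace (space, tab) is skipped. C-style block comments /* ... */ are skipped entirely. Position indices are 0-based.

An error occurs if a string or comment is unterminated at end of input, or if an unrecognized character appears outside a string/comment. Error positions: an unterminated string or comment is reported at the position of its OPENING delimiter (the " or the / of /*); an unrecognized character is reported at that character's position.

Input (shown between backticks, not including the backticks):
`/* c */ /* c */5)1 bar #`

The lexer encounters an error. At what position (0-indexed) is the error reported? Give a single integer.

Answer: 23

Derivation:
pos=0: enter COMMENT mode (saw '/*')
exit COMMENT mode (now at pos=7)
pos=8: enter COMMENT mode (saw '/*')
exit COMMENT mode (now at pos=15)
pos=15: emit NUM '5' (now at pos=16)
pos=16: emit RPAREN ')'
pos=17: emit NUM '1' (now at pos=18)
pos=19: emit ID 'bar' (now at pos=22)
pos=23: ERROR — unrecognized char '#'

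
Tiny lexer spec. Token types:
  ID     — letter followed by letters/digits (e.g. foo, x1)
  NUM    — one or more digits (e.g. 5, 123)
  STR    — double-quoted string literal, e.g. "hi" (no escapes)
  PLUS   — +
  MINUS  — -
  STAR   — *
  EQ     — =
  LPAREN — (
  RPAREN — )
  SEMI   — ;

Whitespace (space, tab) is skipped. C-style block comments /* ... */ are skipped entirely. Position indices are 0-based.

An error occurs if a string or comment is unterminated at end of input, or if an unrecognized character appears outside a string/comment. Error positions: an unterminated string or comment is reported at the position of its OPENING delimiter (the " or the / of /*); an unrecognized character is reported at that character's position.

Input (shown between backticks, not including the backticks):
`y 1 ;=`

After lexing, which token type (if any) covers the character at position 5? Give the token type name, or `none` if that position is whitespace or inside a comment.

Answer: EQ

Derivation:
pos=0: emit ID 'y' (now at pos=1)
pos=2: emit NUM '1' (now at pos=3)
pos=4: emit SEMI ';'
pos=5: emit EQ '='
DONE. 4 tokens: [ID, NUM, SEMI, EQ]
Position 5: char is '=' -> EQ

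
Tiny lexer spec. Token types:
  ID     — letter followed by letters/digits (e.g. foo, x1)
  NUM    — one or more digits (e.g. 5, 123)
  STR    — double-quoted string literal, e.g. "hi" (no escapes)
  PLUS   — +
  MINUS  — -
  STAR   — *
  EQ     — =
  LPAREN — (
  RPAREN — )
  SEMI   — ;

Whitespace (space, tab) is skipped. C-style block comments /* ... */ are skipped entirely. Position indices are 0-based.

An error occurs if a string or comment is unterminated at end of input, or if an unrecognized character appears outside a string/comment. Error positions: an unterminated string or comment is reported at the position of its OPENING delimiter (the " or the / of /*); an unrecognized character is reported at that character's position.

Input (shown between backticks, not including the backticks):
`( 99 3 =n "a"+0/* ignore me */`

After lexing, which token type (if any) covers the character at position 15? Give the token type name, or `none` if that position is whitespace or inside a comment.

pos=0: emit LPAREN '('
pos=2: emit NUM '99' (now at pos=4)
pos=5: emit NUM '3' (now at pos=6)
pos=7: emit EQ '='
pos=8: emit ID 'n' (now at pos=9)
pos=10: enter STRING mode
pos=10: emit STR "a" (now at pos=13)
pos=13: emit PLUS '+'
pos=14: emit NUM '0' (now at pos=15)
pos=15: enter COMMENT mode (saw '/*')
exit COMMENT mode (now at pos=30)
DONE. 8 tokens: [LPAREN, NUM, NUM, EQ, ID, STR, PLUS, NUM]
Position 15: char is '/' -> none

Answer: none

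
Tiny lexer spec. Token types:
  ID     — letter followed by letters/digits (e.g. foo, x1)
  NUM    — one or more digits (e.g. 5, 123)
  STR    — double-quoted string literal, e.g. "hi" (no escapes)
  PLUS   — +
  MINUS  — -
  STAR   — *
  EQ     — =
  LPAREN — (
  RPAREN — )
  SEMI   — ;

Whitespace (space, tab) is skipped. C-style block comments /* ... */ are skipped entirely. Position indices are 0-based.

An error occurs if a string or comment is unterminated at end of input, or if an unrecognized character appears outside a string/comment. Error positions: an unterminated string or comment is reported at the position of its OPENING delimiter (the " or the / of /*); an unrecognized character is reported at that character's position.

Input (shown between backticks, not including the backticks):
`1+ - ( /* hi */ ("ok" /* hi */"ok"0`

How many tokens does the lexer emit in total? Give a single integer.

pos=0: emit NUM '1' (now at pos=1)
pos=1: emit PLUS '+'
pos=3: emit MINUS '-'
pos=5: emit LPAREN '('
pos=7: enter COMMENT mode (saw '/*')
exit COMMENT mode (now at pos=15)
pos=16: emit LPAREN '('
pos=17: enter STRING mode
pos=17: emit STR "ok" (now at pos=21)
pos=22: enter COMMENT mode (saw '/*')
exit COMMENT mode (now at pos=30)
pos=30: enter STRING mode
pos=30: emit STR "ok" (now at pos=34)
pos=34: emit NUM '0' (now at pos=35)
DONE. 8 tokens: [NUM, PLUS, MINUS, LPAREN, LPAREN, STR, STR, NUM]

Answer: 8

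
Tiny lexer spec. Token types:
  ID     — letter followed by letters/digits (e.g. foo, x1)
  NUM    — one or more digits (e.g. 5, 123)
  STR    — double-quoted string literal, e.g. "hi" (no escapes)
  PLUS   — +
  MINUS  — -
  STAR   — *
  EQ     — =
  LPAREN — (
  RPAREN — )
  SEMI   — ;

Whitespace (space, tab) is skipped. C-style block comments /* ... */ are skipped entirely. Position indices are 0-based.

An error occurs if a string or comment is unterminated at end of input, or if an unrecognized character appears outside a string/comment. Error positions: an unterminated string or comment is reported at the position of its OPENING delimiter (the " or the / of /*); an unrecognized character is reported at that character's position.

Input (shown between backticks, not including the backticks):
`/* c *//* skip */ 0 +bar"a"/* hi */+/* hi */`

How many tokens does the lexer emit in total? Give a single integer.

Answer: 5

Derivation:
pos=0: enter COMMENT mode (saw '/*')
exit COMMENT mode (now at pos=7)
pos=7: enter COMMENT mode (saw '/*')
exit COMMENT mode (now at pos=17)
pos=18: emit NUM '0' (now at pos=19)
pos=20: emit PLUS '+'
pos=21: emit ID 'bar' (now at pos=24)
pos=24: enter STRING mode
pos=24: emit STR "a" (now at pos=27)
pos=27: enter COMMENT mode (saw '/*')
exit COMMENT mode (now at pos=35)
pos=35: emit PLUS '+'
pos=36: enter COMMENT mode (saw '/*')
exit COMMENT mode (now at pos=44)
DONE. 5 tokens: [NUM, PLUS, ID, STR, PLUS]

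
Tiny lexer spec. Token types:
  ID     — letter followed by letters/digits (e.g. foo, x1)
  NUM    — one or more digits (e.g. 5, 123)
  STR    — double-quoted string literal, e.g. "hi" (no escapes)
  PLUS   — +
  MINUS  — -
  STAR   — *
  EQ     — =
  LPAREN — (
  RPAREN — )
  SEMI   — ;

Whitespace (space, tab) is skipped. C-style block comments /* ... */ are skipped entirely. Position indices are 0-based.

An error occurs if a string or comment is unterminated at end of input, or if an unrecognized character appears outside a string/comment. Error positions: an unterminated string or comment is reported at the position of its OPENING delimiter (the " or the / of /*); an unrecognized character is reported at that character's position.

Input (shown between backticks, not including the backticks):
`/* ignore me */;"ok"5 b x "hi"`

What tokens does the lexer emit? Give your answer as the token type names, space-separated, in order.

pos=0: enter COMMENT mode (saw '/*')
exit COMMENT mode (now at pos=15)
pos=15: emit SEMI ';'
pos=16: enter STRING mode
pos=16: emit STR "ok" (now at pos=20)
pos=20: emit NUM '5' (now at pos=21)
pos=22: emit ID 'b' (now at pos=23)
pos=24: emit ID 'x' (now at pos=25)
pos=26: enter STRING mode
pos=26: emit STR "hi" (now at pos=30)
DONE. 6 tokens: [SEMI, STR, NUM, ID, ID, STR]

Answer: SEMI STR NUM ID ID STR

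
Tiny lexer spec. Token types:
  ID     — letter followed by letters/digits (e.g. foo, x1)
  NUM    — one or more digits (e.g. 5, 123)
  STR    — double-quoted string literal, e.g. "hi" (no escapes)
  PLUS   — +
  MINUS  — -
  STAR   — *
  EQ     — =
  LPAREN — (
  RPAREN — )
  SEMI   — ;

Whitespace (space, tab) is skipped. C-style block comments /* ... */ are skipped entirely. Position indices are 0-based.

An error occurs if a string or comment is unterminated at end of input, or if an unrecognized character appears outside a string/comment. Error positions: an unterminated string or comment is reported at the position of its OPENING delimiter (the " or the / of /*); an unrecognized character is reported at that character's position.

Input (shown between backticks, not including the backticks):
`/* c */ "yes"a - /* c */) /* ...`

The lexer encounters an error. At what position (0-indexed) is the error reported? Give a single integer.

Answer: 26

Derivation:
pos=0: enter COMMENT mode (saw '/*')
exit COMMENT mode (now at pos=7)
pos=8: enter STRING mode
pos=8: emit STR "yes" (now at pos=13)
pos=13: emit ID 'a' (now at pos=14)
pos=15: emit MINUS '-'
pos=17: enter COMMENT mode (saw '/*')
exit COMMENT mode (now at pos=24)
pos=24: emit RPAREN ')'
pos=26: enter COMMENT mode (saw '/*')
pos=26: ERROR — unterminated comment (reached EOF)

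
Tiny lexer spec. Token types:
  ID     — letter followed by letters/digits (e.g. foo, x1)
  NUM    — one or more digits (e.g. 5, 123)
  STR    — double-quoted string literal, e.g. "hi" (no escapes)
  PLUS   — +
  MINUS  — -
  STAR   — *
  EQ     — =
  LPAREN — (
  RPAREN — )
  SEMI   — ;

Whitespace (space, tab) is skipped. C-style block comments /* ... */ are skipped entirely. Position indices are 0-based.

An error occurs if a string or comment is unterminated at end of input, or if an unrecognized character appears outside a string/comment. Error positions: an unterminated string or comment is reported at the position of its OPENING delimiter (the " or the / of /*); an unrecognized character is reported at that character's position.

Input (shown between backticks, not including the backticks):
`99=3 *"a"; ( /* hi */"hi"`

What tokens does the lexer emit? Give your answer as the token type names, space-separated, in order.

Answer: NUM EQ NUM STAR STR SEMI LPAREN STR

Derivation:
pos=0: emit NUM '99' (now at pos=2)
pos=2: emit EQ '='
pos=3: emit NUM '3' (now at pos=4)
pos=5: emit STAR '*'
pos=6: enter STRING mode
pos=6: emit STR "a" (now at pos=9)
pos=9: emit SEMI ';'
pos=11: emit LPAREN '('
pos=13: enter COMMENT mode (saw '/*')
exit COMMENT mode (now at pos=21)
pos=21: enter STRING mode
pos=21: emit STR "hi" (now at pos=25)
DONE. 8 tokens: [NUM, EQ, NUM, STAR, STR, SEMI, LPAREN, STR]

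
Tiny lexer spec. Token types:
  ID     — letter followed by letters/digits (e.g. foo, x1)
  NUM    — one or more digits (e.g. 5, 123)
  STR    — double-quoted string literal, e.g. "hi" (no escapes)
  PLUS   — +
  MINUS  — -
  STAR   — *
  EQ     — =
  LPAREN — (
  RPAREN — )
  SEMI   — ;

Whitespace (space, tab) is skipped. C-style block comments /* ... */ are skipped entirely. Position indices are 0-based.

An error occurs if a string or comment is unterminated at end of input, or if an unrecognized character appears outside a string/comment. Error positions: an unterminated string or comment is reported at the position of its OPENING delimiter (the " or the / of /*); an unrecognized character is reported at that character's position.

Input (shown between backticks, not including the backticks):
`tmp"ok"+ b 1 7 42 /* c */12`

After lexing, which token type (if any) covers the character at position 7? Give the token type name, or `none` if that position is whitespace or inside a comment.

pos=0: emit ID 'tmp' (now at pos=3)
pos=3: enter STRING mode
pos=3: emit STR "ok" (now at pos=7)
pos=7: emit PLUS '+'
pos=9: emit ID 'b' (now at pos=10)
pos=11: emit NUM '1' (now at pos=12)
pos=13: emit NUM '7' (now at pos=14)
pos=15: emit NUM '42' (now at pos=17)
pos=18: enter COMMENT mode (saw '/*')
exit COMMENT mode (now at pos=25)
pos=25: emit NUM '12' (now at pos=27)
DONE. 8 tokens: [ID, STR, PLUS, ID, NUM, NUM, NUM, NUM]
Position 7: char is '+' -> PLUS

Answer: PLUS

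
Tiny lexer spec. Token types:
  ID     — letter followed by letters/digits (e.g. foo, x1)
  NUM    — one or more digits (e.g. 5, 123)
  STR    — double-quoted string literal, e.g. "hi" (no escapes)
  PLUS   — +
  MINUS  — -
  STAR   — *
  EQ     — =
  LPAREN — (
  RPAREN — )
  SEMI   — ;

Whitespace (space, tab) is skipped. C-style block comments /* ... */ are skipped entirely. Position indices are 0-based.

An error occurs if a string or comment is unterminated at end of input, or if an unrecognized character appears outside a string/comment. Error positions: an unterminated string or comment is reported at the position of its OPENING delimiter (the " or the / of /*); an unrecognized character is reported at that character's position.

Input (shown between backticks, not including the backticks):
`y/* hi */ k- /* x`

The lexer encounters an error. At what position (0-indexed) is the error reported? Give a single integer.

pos=0: emit ID 'y' (now at pos=1)
pos=1: enter COMMENT mode (saw '/*')
exit COMMENT mode (now at pos=9)
pos=10: emit ID 'k' (now at pos=11)
pos=11: emit MINUS '-'
pos=13: enter COMMENT mode (saw '/*')
pos=13: ERROR — unterminated comment (reached EOF)

Answer: 13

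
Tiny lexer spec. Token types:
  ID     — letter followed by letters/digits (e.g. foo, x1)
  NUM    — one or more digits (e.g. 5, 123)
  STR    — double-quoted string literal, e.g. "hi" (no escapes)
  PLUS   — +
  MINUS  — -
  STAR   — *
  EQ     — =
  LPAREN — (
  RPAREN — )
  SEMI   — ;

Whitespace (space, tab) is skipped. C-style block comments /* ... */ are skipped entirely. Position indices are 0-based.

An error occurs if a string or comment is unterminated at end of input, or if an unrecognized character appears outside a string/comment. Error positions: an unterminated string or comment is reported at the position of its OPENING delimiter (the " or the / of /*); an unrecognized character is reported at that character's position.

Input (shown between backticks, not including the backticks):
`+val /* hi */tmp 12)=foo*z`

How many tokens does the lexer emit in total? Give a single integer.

Answer: 9

Derivation:
pos=0: emit PLUS '+'
pos=1: emit ID 'val' (now at pos=4)
pos=5: enter COMMENT mode (saw '/*')
exit COMMENT mode (now at pos=13)
pos=13: emit ID 'tmp' (now at pos=16)
pos=17: emit NUM '12' (now at pos=19)
pos=19: emit RPAREN ')'
pos=20: emit EQ '='
pos=21: emit ID 'foo' (now at pos=24)
pos=24: emit STAR '*'
pos=25: emit ID 'z' (now at pos=26)
DONE. 9 tokens: [PLUS, ID, ID, NUM, RPAREN, EQ, ID, STAR, ID]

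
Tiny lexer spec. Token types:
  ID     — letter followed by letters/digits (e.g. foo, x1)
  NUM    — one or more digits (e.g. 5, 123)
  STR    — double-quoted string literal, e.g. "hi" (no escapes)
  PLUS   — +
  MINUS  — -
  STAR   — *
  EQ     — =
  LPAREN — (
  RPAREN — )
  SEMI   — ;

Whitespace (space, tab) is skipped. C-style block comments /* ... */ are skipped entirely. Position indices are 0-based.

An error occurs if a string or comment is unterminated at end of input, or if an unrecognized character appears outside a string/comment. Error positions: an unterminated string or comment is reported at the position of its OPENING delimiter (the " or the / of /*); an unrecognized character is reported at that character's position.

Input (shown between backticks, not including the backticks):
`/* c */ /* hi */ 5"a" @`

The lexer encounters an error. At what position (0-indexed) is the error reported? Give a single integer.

pos=0: enter COMMENT mode (saw '/*')
exit COMMENT mode (now at pos=7)
pos=8: enter COMMENT mode (saw '/*')
exit COMMENT mode (now at pos=16)
pos=17: emit NUM '5' (now at pos=18)
pos=18: enter STRING mode
pos=18: emit STR "a" (now at pos=21)
pos=22: ERROR — unrecognized char '@'

Answer: 22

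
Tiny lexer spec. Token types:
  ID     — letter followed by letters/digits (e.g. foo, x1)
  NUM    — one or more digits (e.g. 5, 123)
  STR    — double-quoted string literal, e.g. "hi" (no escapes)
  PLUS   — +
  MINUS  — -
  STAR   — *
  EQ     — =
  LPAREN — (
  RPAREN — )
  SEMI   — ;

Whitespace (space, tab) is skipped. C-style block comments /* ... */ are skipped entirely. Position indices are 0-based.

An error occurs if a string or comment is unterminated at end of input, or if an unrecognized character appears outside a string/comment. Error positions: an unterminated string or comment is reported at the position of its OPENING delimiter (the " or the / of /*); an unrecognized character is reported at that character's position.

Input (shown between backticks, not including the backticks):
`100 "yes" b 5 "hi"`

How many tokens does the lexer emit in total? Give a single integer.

pos=0: emit NUM '100' (now at pos=3)
pos=4: enter STRING mode
pos=4: emit STR "yes" (now at pos=9)
pos=10: emit ID 'b' (now at pos=11)
pos=12: emit NUM '5' (now at pos=13)
pos=14: enter STRING mode
pos=14: emit STR "hi" (now at pos=18)
DONE. 5 tokens: [NUM, STR, ID, NUM, STR]

Answer: 5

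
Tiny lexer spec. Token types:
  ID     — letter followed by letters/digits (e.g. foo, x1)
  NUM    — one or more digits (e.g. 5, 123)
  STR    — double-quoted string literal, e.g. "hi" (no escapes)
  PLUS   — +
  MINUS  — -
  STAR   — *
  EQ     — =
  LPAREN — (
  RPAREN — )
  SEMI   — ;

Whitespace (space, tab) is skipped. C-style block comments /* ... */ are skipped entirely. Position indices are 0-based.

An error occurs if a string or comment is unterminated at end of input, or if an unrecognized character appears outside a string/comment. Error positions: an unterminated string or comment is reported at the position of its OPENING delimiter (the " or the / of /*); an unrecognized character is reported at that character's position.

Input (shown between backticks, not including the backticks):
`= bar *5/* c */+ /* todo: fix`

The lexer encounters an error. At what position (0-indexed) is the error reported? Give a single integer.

Answer: 17

Derivation:
pos=0: emit EQ '='
pos=2: emit ID 'bar' (now at pos=5)
pos=6: emit STAR '*'
pos=7: emit NUM '5' (now at pos=8)
pos=8: enter COMMENT mode (saw '/*')
exit COMMENT mode (now at pos=15)
pos=15: emit PLUS '+'
pos=17: enter COMMENT mode (saw '/*')
pos=17: ERROR — unterminated comment (reached EOF)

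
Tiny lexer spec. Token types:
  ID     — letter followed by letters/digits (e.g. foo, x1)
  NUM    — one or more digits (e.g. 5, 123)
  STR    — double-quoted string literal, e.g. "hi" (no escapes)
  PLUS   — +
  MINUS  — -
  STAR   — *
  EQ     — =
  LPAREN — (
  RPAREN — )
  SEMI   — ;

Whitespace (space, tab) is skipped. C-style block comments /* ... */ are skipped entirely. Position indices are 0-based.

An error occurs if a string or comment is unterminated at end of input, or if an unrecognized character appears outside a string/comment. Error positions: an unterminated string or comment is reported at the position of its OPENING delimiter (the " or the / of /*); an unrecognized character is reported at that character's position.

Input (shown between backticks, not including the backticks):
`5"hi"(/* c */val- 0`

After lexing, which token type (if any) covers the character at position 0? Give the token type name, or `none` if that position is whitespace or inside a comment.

pos=0: emit NUM '5' (now at pos=1)
pos=1: enter STRING mode
pos=1: emit STR "hi" (now at pos=5)
pos=5: emit LPAREN '('
pos=6: enter COMMENT mode (saw '/*')
exit COMMENT mode (now at pos=13)
pos=13: emit ID 'val' (now at pos=16)
pos=16: emit MINUS '-'
pos=18: emit NUM '0' (now at pos=19)
DONE. 6 tokens: [NUM, STR, LPAREN, ID, MINUS, NUM]
Position 0: char is '5' -> NUM

Answer: NUM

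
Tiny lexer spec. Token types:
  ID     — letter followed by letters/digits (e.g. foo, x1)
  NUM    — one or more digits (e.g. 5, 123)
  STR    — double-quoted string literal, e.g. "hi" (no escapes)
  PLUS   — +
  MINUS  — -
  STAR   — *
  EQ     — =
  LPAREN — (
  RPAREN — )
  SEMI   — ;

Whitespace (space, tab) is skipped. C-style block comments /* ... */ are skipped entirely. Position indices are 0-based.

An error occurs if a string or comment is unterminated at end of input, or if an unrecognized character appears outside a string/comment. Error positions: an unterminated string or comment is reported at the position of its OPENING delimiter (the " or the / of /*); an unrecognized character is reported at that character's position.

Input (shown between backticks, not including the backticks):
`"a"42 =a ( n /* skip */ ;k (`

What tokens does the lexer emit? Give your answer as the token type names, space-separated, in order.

Answer: STR NUM EQ ID LPAREN ID SEMI ID LPAREN

Derivation:
pos=0: enter STRING mode
pos=0: emit STR "a" (now at pos=3)
pos=3: emit NUM '42' (now at pos=5)
pos=6: emit EQ '='
pos=7: emit ID 'a' (now at pos=8)
pos=9: emit LPAREN '('
pos=11: emit ID 'n' (now at pos=12)
pos=13: enter COMMENT mode (saw '/*')
exit COMMENT mode (now at pos=23)
pos=24: emit SEMI ';'
pos=25: emit ID 'k' (now at pos=26)
pos=27: emit LPAREN '('
DONE. 9 tokens: [STR, NUM, EQ, ID, LPAREN, ID, SEMI, ID, LPAREN]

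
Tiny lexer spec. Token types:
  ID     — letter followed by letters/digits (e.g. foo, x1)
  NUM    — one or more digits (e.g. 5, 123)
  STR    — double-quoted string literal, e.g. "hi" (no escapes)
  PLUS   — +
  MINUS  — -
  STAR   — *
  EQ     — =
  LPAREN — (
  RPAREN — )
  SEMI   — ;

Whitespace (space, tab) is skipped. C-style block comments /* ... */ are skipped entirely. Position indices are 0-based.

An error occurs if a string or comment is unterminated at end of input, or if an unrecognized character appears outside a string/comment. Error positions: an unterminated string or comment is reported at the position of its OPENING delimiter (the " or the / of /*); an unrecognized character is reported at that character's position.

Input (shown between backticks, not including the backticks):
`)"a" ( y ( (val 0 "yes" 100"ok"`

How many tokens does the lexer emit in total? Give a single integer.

pos=0: emit RPAREN ')'
pos=1: enter STRING mode
pos=1: emit STR "a" (now at pos=4)
pos=5: emit LPAREN '('
pos=7: emit ID 'y' (now at pos=8)
pos=9: emit LPAREN '('
pos=11: emit LPAREN '('
pos=12: emit ID 'val' (now at pos=15)
pos=16: emit NUM '0' (now at pos=17)
pos=18: enter STRING mode
pos=18: emit STR "yes" (now at pos=23)
pos=24: emit NUM '100' (now at pos=27)
pos=27: enter STRING mode
pos=27: emit STR "ok" (now at pos=31)
DONE. 11 tokens: [RPAREN, STR, LPAREN, ID, LPAREN, LPAREN, ID, NUM, STR, NUM, STR]

Answer: 11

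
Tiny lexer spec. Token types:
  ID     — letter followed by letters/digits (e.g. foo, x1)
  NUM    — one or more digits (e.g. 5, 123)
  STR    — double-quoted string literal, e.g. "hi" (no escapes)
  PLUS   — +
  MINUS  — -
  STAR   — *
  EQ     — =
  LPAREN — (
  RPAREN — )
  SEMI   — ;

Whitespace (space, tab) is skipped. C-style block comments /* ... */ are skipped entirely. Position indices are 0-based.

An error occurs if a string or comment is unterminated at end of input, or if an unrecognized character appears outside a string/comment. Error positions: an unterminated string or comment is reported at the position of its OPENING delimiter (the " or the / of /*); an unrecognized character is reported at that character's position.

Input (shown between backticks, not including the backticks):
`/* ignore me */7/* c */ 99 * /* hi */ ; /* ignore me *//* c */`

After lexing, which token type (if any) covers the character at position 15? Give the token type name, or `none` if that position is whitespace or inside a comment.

Answer: NUM

Derivation:
pos=0: enter COMMENT mode (saw '/*')
exit COMMENT mode (now at pos=15)
pos=15: emit NUM '7' (now at pos=16)
pos=16: enter COMMENT mode (saw '/*')
exit COMMENT mode (now at pos=23)
pos=24: emit NUM '99' (now at pos=26)
pos=27: emit STAR '*'
pos=29: enter COMMENT mode (saw '/*')
exit COMMENT mode (now at pos=37)
pos=38: emit SEMI ';'
pos=40: enter COMMENT mode (saw '/*')
exit COMMENT mode (now at pos=55)
pos=55: enter COMMENT mode (saw '/*')
exit COMMENT mode (now at pos=62)
DONE. 4 tokens: [NUM, NUM, STAR, SEMI]
Position 15: char is '7' -> NUM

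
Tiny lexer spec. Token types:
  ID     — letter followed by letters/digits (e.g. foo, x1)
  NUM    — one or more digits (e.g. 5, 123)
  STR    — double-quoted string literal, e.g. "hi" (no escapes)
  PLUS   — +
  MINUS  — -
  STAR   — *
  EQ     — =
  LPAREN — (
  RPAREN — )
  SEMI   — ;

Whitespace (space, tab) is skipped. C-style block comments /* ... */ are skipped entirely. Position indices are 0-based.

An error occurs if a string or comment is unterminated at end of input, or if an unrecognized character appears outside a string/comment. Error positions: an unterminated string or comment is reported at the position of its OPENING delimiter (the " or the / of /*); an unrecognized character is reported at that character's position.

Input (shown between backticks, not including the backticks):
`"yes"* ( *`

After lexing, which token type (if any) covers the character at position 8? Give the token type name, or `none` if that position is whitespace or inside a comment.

Answer: none

Derivation:
pos=0: enter STRING mode
pos=0: emit STR "yes" (now at pos=5)
pos=5: emit STAR '*'
pos=7: emit LPAREN '('
pos=9: emit STAR '*'
DONE. 4 tokens: [STR, STAR, LPAREN, STAR]
Position 8: char is ' ' -> none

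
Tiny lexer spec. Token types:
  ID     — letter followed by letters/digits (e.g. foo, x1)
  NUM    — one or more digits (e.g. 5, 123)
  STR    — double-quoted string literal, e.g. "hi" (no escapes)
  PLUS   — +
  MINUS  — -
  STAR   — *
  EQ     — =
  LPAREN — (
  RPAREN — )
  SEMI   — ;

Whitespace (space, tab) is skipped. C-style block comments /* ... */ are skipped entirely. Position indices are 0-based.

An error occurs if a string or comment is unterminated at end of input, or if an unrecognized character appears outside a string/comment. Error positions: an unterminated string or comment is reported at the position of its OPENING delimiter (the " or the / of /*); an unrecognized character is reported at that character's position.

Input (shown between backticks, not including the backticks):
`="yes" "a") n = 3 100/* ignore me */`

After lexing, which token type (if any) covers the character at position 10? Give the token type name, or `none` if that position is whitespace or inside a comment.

Answer: RPAREN

Derivation:
pos=0: emit EQ '='
pos=1: enter STRING mode
pos=1: emit STR "yes" (now at pos=6)
pos=7: enter STRING mode
pos=7: emit STR "a" (now at pos=10)
pos=10: emit RPAREN ')'
pos=12: emit ID 'n' (now at pos=13)
pos=14: emit EQ '='
pos=16: emit NUM '3' (now at pos=17)
pos=18: emit NUM '100' (now at pos=21)
pos=21: enter COMMENT mode (saw '/*')
exit COMMENT mode (now at pos=36)
DONE. 8 tokens: [EQ, STR, STR, RPAREN, ID, EQ, NUM, NUM]
Position 10: char is ')' -> RPAREN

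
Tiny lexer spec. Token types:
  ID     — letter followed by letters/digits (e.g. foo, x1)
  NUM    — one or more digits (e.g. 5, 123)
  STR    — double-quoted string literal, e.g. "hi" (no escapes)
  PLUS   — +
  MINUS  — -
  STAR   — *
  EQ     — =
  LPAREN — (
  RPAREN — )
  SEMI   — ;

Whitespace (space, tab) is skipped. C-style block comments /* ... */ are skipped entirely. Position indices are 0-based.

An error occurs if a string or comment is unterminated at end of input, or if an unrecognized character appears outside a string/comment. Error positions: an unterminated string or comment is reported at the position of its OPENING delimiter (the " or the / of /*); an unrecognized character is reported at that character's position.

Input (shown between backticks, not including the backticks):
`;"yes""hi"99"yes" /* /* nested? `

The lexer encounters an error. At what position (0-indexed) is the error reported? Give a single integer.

pos=0: emit SEMI ';'
pos=1: enter STRING mode
pos=1: emit STR "yes" (now at pos=6)
pos=6: enter STRING mode
pos=6: emit STR "hi" (now at pos=10)
pos=10: emit NUM '99' (now at pos=12)
pos=12: enter STRING mode
pos=12: emit STR "yes" (now at pos=17)
pos=18: enter COMMENT mode (saw '/*')
pos=18: ERROR — unterminated comment (reached EOF)

Answer: 18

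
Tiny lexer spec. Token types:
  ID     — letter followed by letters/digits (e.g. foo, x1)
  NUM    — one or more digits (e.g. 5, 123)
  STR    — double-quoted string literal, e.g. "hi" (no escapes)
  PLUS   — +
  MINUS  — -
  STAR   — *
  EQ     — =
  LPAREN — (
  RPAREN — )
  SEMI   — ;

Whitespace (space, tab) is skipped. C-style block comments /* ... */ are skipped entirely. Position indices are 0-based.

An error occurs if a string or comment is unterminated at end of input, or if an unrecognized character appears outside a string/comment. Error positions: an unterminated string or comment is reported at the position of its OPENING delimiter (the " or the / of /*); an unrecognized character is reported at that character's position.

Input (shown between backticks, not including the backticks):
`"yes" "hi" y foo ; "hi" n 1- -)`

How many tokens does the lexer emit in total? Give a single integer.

pos=0: enter STRING mode
pos=0: emit STR "yes" (now at pos=5)
pos=6: enter STRING mode
pos=6: emit STR "hi" (now at pos=10)
pos=11: emit ID 'y' (now at pos=12)
pos=13: emit ID 'foo' (now at pos=16)
pos=17: emit SEMI ';'
pos=19: enter STRING mode
pos=19: emit STR "hi" (now at pos=23)
pos=24: emit ID 'n' (now at pos=25)
pos=26: emit NUM '1' (now at pos=27)
pos=27: emit MINUS '-'
pos=29: emit MINUS '-'
pos=30: emit RPAREN ')'
DONE. 11 tokens: [STR, STR, ID, ID, SEMI, STR, ID, NUM, MINUS, MINUS, RPAREN]

Answer: 11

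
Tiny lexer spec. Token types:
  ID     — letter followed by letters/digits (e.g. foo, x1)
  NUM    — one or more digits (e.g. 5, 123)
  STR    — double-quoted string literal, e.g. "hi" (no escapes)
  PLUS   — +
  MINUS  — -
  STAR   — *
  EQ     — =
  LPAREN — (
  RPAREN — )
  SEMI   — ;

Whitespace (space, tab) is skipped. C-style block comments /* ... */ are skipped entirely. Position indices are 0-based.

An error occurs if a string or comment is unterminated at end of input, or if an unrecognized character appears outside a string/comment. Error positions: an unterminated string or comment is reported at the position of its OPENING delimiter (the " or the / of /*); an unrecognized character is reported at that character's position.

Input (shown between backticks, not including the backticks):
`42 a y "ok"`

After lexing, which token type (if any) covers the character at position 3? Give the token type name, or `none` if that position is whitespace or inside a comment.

Answer: ID

Derivation:
pos=0: emit NUM '42' (now at pos=2)
pos=3: emit ID 'a' (now at pos=4)
pos=5: emit ID 'y' (now at pos=6)
pos=7: enter STRING mode
pos=7: emit STR "ok" (now at pos=11)
DONE. 4 tokens: [NUM, ID, ID, STR]
Position 3: char is 'a' -> ID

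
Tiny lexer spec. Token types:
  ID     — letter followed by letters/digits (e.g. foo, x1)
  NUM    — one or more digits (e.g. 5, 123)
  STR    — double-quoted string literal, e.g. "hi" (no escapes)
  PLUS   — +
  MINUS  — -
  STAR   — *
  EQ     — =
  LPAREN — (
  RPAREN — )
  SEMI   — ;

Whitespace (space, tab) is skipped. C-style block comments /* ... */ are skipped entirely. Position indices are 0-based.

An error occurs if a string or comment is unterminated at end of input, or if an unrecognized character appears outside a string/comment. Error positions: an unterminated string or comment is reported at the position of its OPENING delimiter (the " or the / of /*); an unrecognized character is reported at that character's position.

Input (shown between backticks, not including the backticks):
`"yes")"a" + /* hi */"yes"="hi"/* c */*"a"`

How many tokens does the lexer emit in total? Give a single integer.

Answer: 9

Derivation:
pos=0: enter STRING mode
pos=0: emit STR "yes" (now at pos=5)
pos=5: emit RPAREN ')'
pos=6: enter STRING mode
pos=6: emit STR "a" (now at pos=9)
pos=10: emit PLUS '+'
pos=12: enter COMMENT mode (saw '/*')
exit COMMENT mode (now at pos=20)
pos=20: enter STRING mode
pos=20: emit STR "yes" (now at pos=25)
pos=25: emit EQ '='
pos=26: enter STRING mode
pos=26: emit STR "hi" (now at pos=30)
pos=30: enter COMMENT mode (saw '/*')
exit COMMENT mode (now at pos=37)
pos=37: emit STAR '*'
pos=38: enter STRING mode
pos=38: emit STR "a" (now at pos=41)
DONE. 9 tokens: [STR, RPAREN, STR, PLUS, STR, EQ, STR, STAR, STR]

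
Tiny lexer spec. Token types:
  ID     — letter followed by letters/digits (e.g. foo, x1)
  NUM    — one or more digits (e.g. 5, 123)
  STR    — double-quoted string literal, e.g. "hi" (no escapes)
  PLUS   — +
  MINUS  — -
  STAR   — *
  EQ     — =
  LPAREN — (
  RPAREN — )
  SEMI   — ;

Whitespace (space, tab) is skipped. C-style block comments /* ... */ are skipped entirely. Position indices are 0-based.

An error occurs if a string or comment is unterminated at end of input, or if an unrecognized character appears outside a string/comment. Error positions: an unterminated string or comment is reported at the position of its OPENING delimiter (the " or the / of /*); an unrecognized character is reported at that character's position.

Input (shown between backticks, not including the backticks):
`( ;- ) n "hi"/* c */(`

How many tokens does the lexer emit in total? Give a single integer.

pos=0: emit LPAREN '('
pos=2: emit SEMI ';'
pos=3: emit MINUS '-'
pos=5: emit RPAREN ')'
pos=7: emit ID 'n' (now at pos=8)
pos=9: enter STRING mode
pos=9: emit STR "hi" (now at pos=13)
pos=13: enter COMMENT mode (saw '/*')
exit COMMENT mode (now at pos=20)
pos=20: emit LPAREN '('
DONE. 7 tokens: [LPAREN, SEMI, MINUS, RPAREN, ID, STR, LPAREN]

Answer: 7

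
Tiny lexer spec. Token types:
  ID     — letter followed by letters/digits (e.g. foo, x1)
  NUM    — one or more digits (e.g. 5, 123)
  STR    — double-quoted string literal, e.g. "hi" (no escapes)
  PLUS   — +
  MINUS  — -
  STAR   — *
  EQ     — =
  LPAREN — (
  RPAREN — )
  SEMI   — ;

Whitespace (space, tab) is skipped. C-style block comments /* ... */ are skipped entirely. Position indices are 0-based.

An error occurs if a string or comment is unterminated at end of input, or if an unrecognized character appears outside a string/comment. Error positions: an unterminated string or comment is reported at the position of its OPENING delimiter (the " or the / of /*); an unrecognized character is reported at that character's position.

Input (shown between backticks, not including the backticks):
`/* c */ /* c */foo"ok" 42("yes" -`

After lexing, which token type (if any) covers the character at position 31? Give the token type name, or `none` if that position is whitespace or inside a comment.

Answer: none

Derivation:
pos=0: enter COMMENT mode (saw '/*')
exit COMMENT mode (now at pos=7)
pos=8: enter COMMENT mode (saw '/*')
exit COMMENT mode (now at pos=15)
pos=15: emit ID 'foo' (now at pos=18)
pos=18: enter STRING mode
pos=18: emit STR "ok" (now at pos=22)
pos=23: emit NUM '42' (now at pos=25)
pos=25: emit LPAREN '('
pos=26: enter STRING mode
pos=26: emit STR "yes" (now at pos=31)
pos=32: emit MINUS '-'
DONE. 6 tokens: [ID, STR, NUM, LPAREN, STR, MINUS]
Position 31: char is ' ' -> none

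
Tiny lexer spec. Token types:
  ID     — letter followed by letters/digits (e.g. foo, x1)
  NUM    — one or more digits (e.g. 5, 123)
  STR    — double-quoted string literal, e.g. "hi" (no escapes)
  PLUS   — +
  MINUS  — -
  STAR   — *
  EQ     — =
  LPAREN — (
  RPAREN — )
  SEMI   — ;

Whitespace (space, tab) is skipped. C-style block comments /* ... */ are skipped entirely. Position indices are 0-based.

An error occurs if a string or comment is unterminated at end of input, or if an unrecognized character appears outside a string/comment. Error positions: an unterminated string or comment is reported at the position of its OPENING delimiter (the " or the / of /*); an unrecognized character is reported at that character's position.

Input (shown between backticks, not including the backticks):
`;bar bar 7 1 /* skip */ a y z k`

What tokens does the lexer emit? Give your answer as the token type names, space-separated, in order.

pos=0: emit SEMI ';'
pos=1: emit ID 'bar' (now at pos=4)
pos=5: emit ID 'bar' (now at pos=8)
pos=9: emit NUM '7' (now at pos=10)
pos=11: emit NUM '1' (now at pos=12)
pos=13: enter COMMENT mode (saw '/*')
exit COMMENT mode (now at pos=23)
pos=24: emit ID 'a' (now at pos=25)
pos=26: emit ID 'y' (now at pos=27)
pos=28: emit ID 'z' (now at pos=29)
pos=30: emit ID 'k' (now at pos=31)
DONE. 9 tokens: [SEMI, ID, ID, NUM, NUM, ID, ID, ID, ID]

Answer: SEMI ID ID NUM NUM ID ID ID ID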